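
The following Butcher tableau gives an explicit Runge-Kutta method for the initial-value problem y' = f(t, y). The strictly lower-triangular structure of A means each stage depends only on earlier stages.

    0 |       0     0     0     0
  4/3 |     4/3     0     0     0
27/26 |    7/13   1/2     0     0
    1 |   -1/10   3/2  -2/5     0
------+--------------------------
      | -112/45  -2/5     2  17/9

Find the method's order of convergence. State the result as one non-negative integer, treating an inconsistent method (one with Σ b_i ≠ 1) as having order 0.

1

b = (-112/45, -2/5, 2, 17/9)
c = (0, 4/3, 27/26, 1)
Ac = (0, 0, 2/3, 103/65)
Σ b_i: (-112/45)·1 + (-2/5)·1 + 2·1 + 17/9·1 = 1 ✓
b·c: (-2/5)·4/3 + 2·27/26 + 17/9·1 = 2008/585 ≠ 1/2 ⇒ order 1.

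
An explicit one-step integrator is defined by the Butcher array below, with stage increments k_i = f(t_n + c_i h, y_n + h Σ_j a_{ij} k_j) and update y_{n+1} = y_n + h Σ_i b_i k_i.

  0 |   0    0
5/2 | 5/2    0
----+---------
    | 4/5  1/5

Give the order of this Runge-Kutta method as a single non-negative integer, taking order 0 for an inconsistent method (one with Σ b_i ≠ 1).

b = (4/5, 1/5)
c = (0, 5/2)
Σ b_i: 4/5·1 + 1/5·1 = 1 ✓
b·c: 1/5·5/2 = 1/2 ✓; 2 stages ⇒ order 2.

2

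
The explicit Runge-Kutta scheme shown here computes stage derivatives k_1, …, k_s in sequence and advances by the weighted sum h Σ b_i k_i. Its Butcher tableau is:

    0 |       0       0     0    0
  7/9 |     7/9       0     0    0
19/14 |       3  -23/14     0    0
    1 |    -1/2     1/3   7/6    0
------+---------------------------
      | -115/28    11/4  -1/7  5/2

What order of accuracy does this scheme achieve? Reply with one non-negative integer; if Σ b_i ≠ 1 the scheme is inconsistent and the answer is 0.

b = (-115/28, 11/4, -1/7, 5/2)
c = (0, 7/9, 19/14, 1)
Ac = (0, 0, -23/18, 199/108)
Σ b_i: (-115/28)·1 + 11/4·1 + (-1/7)·1 + 5/2·1 = 1 ✓
b·c: 11/4·7/9 + (-1/7)·19/14 + 5/2·1 = 7841/1764 ≠ 1/2 ⇒ order 1.

1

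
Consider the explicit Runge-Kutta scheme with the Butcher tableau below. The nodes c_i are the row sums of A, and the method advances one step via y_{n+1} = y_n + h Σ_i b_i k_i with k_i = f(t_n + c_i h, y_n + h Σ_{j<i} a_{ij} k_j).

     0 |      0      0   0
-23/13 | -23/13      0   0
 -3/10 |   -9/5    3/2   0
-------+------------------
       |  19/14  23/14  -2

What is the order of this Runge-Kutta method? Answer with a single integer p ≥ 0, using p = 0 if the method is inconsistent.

b = (19/14, 23/14, -2)
c = (0, -23/13, -3/10)
Ac = (0, 0, -69/26)
Σ b_i: 19/14·1 + 23/14·1 + (-2)·1 = 1 ✓
b·c: 23/14·(-23/13) + (-2)·(-3/10) = -2099/910 ≠ 1/2 ⇒ order 1.

1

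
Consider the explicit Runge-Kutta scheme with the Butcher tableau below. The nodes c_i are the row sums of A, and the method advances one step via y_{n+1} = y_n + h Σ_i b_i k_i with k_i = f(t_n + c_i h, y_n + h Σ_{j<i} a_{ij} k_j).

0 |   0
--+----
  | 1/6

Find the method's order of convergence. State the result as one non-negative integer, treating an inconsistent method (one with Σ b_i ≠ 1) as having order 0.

0

b = (1/6)
c = (0)
Σ b_i: 1/6·1 = 1/6 ≠ 1 ⇒ order 0.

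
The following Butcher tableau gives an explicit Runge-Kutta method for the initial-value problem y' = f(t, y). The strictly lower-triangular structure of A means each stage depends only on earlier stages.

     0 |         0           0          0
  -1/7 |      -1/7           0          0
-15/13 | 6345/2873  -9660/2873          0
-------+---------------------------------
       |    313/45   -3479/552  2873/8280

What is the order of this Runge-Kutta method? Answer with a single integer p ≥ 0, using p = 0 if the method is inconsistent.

3

b = (313/45, -3479/552, 2873/8280)
c = (0, -1/7, -15/13)
Ac = (0, 0, 1380/2873)
Σ b_i: 313/45·1 + (-3479/552)·1 + 2873/8280·1 = 1 ✓
b·c: (-3479/552)·(-1/7) + 2873/8280·(-15/13) = 1/2 ✓
b·c²: (-3479/552)·1/49 + 2873/8280·225/169 = 1/3 ✓
b·Ac: 2873/8280·1380/2873 = 1/6 ✓; 3 stages ⇒ order 3.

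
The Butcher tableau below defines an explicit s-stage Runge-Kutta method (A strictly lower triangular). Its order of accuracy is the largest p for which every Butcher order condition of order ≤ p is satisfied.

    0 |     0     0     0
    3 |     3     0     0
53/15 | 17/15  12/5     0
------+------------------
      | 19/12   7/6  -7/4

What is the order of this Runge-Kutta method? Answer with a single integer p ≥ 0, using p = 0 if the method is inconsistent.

1

b = (19/12, 7/6, -7/4)
c = (0, 3, 53/15)
Ac = (0, 0, 36/5)
Σ b_i: 19/12·1 + 7/6·1 + (-7/4)·1 = 1 ✓
b·c: 7/6·3 + (-7/4)·53/15 = -161/60 ≠ 1/2 ⇒ order 1.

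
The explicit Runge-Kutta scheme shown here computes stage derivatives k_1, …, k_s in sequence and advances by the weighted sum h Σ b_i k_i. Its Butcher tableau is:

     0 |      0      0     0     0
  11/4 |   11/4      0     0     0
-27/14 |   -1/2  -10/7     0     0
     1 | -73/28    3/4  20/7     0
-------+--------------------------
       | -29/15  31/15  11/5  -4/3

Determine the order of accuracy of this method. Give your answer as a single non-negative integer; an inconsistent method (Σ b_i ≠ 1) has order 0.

1

b = (-29/15, 31/15, 11/5, -4/3)
c = (0, 11/4, -27/14, 1)
Ac = (0, 0, -55/14, -2703/784)
Σ b_i: (-29/15)·1 + 31/15·1 + 11/5·1 + (-4/3)·1 = 1 ✓
b·c: 31/15·11/4 + 11/5·(-27/14) + (-4/3)·1 = 3/28 ≠ 1/2 ⇒ order 1.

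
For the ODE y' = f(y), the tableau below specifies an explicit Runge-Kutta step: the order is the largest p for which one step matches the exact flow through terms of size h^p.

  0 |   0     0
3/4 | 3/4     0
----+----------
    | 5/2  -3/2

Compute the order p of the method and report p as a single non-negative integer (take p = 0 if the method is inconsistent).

1

b = (5/2, -3/2)
c = (0, 3/4)
Σ b_i: 5/2·1 + (-3/2)·1 = 1 ✓
b·c: (-3/2)·3/4 = -9/8 ≠ 1/2 ⇒ order 1.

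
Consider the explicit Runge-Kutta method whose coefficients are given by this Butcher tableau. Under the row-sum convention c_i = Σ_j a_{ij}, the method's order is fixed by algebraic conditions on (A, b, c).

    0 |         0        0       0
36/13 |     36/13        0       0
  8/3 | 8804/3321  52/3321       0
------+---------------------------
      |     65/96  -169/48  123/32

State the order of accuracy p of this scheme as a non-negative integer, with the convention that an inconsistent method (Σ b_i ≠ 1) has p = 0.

b = (65/96, -169/48, 123/32)
c = (0, 36/13, 8/3)
Ac = (0, 0, 16/369)
Σ b_i: 65/96·1 + (-169/48)·1 + 123/32·1 = 1 ✓
b·c: (-169/48)·36/13 + 123/32·8/3 = 1/2 ✓
b·c²: (-169/48)·1296/169 + 123/32·64/9 = 1/3 ✓
b·Ac: 123/32·16/369 = 1/6 ✓; 3 stages ⇒ order 3.

3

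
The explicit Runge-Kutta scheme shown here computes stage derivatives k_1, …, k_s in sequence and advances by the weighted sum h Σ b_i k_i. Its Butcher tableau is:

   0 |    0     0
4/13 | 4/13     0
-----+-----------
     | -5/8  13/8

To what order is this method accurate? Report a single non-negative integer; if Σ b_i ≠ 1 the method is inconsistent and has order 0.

b = (-5/8, 13/8)
c = (0, 4/13)
Σ b_i: (-5/8)·1 + 13/8·1 = 1 ✓
b·c: 13/8·4/13 = 1/2 ✓; 2 stages ⇒ order 2.

2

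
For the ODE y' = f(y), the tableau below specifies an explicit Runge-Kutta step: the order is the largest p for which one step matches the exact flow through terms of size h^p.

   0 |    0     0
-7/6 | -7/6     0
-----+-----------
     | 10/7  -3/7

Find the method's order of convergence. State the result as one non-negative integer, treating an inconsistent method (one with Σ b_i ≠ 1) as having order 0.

b = (10/7, -3/7)
c = (0, -7/6)
Σ b_i: 10/7·1 + (-3/7)·1 = 1 ✓
b·c: (-3/7)·(-7/6) = 1/2 ✓; 2 stages ⇒ order 2.

2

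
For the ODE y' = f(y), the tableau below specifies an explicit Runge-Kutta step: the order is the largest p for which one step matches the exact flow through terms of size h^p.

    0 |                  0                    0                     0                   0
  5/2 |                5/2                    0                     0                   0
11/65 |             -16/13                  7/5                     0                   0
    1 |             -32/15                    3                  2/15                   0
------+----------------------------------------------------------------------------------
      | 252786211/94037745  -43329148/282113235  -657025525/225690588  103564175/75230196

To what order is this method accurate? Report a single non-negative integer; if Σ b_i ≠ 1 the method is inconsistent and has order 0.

b = (252786211/94037745, -43329148/282113235, -657025525/225690588, 103564175/75230196)
c = (0, 5/2, 11/65, 1)
Ac = (0, 0, 7/2, 14669/1950)
Σ b_i: 252786211/94037745·1 + (-43329148/282113235)·1 + (-657025525/225690588)·1 + 103564175/75230196·1 = 1 ✓
b·c: (-43329148/282113235)·5/2 + (-657025525/225690588)·11/65 + 103564175/75230196·1 = 1/2 ✓
b·c²: (-43329148/282113235)·25/4 + (-657025525/225690588)·121/4225 + 103564175/75230196·1 = 1/3 ✓
b·Ac: (-657025525/225690588)·7/2 + 103564175/75230196·14669/1950 = 1/6 ✓
b·c³: (-43329148/282113235)·125/8 + (-657025525/225690588)·1331/274625 + 103564175/75230196·1 = -1268075092/1222490685 ≠ 1/4 ⇒ order 3.
b·(c∘Ac): (-657025525/225690588)·77/130 + 103564175/75230196·14669/1950 = 649347721/75230196 ≠ 1/8
b·Ac²: (-657025525/225690588)·35/4 + 103564175/75230196·4754093/253500 = 280575721/814993790 ≠ 1/12
b·A²c: 103564175/75230196·7/15 = 144989845/225690588 ≠ 1/24

3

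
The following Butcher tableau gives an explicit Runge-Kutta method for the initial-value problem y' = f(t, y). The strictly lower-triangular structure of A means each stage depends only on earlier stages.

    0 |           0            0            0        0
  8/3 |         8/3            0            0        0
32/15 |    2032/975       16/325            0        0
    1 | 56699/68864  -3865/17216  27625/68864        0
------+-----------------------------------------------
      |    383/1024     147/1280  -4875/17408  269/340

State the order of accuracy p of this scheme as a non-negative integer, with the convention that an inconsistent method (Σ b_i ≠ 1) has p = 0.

b = (383/1024, 147/1280, -4875/17408, 269/340)
c = (0, 8/3, 32/15, 1)
Ac = (0, 0, 128/975, 415/1614)
Σ b_i: 383/1024·1 + 147/1280·1 + (-4875/17408)·1 + 269/340·1 = 1 ✓
b·c: 147/1280·8/3 + (-4875/17408)·32/15 + 269/340·1 = 1/2 ✓
b·c²: 147/1280·64/9 + (-4875/17408)·1024/225 + 269/340·1 = 1/3 ✓
b·Ac: (-4875/17408)·128/975 + 269/340·415/1614 = 1/6 ✓
b·c³: 147/1280·512/27 + (-4875/17408)·32768/3375 + 269/340·1 = 1/4 ✓
b·(c∘Ac): (-4875/17408)·4096/14625 + 269/340·415/1614 = 1/8 ✓
b·Ac²: (-4875/17408)·1024/2925 + 269/340·185/807 = 1/12 ✓
b·A²c: 269/340·85/1614 = 1/24 ✓; 4 stages ⇒ order 4.

4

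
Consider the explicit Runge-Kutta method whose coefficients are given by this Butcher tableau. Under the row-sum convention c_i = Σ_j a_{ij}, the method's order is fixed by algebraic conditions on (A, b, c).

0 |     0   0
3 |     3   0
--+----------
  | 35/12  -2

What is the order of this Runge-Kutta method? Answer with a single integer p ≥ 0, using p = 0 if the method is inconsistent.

b = (35/12, -2)
c = (0, 3)
Σ b_i: 35/12·1 + (-2)·1 = 11/12 ≠ 1 ⇒ order 0.

0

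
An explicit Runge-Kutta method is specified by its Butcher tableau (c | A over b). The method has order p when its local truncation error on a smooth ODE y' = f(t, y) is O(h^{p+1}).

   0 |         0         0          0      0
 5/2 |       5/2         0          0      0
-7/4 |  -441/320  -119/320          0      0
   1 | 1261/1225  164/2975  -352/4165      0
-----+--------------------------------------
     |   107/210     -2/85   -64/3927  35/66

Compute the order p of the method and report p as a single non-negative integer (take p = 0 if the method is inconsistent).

4

b = (107/210, -2/85, -64/3927, 35/66)
c = (0, 5/2, -7/4, 1)
Ac = (0, 0, -119/128, 2/7)
Σ b_i: 107/210·1 + (-2/85)·1 + (-64/3927)·1 + 35/66·1 = 1 ✓
b·c: (-2/85)·5/2 + (-64/3927)·(-7/4) + 35/66·1 = 1/2 ✓
b·c²: (-2/85)·25/4 + (-64/3927)·49/16 + 35/66·1 = 1/3 ✓
b·Ac: (-64/3927)·(-119/128) + 35/66·2/7 = 1/6 ✓
b·c³: (-2/85)·125/8 + (-64/3927)·(-343/64) + 35/66·1 = 1/4 ✓
b·(c∘Ac): (-64/3927)·833/512 + 35/66·2/7 = 1/8 ✓
b·Ac²: (-64/3927)·(-595/256) + 35/66·3/35 = 1/12 ✓
b·A²c: 35/66·11/140 = 1/24 ✓; 4 stages ⇒ order 4.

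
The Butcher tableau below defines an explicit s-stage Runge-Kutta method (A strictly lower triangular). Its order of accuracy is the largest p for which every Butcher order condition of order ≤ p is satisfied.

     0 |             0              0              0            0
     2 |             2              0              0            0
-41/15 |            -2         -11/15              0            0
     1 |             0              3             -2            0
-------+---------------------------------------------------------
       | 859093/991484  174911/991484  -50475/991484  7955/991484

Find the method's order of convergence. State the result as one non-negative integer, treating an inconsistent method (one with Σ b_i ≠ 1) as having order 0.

b = (859093/991484, 174911/991484, -50475/991484, 7955/991484)
c = (0, 2, -41/15, 1)
Ac = (0, 0, -22/15, 172/15)
Σ b_i: 859093/991484·1 + 174911/991484·1 + (-50475/991484)·1 + 7955/991484·1 = 1 ✓
b·c: 174911/991484·2 + (-50475/991484)·(-41/15) + 7955/991484·1 = 1/2 ✓
b·c²: 174911/991484·4 + (-50475/991484)·1681/225 + 7955/991484·1 = 1/3 ✓
b·Ac: (-50475/991484)·(-22/15) + 7955/991484·172/15 = 1/6 ✓
b·c³: 174911/991484·8 + (-50475/991484)·(-68921/3375) + 7955/991484·1 = 27427442/11154195 ≠ 1/4 ⇒ order 3.
b·(c∘Ac): (-50475/991484)·902/225 + 7955/991484·172/15 = -166697/1487226 ≠ 1/8
b·Ac²: (-50475/991484)·(-44/15) + 7955/991484·(-662/225) = 2804729/22308390 ≠ 1/12
b·A²c: 7955/991484·44/15 = 17501/743613 ≠ 1/24

3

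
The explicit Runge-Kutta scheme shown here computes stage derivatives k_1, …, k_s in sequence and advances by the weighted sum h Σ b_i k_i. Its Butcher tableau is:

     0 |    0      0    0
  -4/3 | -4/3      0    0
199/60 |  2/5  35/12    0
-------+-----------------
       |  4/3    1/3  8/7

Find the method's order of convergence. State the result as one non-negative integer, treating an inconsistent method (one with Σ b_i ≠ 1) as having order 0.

0

b = (4/3, 1/3, 8/7)
c = (0, -4/3, 199/60)
Ac = (0, 0, -35/9)
Σ b_i: 4/3·1 + 1/3·1 + 8/7·1 = 59/21 ≠ 1 ⇒ order 0.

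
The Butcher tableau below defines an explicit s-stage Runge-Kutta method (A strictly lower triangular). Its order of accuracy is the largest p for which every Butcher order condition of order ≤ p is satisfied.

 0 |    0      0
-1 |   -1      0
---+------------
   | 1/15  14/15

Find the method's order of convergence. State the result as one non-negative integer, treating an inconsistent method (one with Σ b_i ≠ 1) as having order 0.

b = (1/15, 14/15)
c = (0, -1)
Σ b_i: 1/15·1 + 14/15·1 = 1 ✓
b·c: 14/15·(-1) = -14/15 ≠ 1/2 ⇒ order 1.

1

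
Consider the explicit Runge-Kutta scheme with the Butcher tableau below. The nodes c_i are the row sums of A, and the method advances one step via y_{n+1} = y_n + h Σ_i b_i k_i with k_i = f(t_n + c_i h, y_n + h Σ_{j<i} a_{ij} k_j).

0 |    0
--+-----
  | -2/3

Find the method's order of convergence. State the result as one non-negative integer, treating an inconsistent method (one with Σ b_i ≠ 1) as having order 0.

b = (-2/3)
c = (0)
Σ b_i: (-2/3)·1 = -2/3 ≠ 1 ⇒ order 0.

0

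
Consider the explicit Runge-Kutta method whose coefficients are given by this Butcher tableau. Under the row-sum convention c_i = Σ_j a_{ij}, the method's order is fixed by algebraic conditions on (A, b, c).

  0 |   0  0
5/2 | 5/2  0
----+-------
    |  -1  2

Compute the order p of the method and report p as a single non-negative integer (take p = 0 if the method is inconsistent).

1

b = (-1, 2)
c = (0, 5/2)
Σ b_i: (-1)·1 + 2·1 = 1 ✓
b·c: 2·5/2 = 5 ≠ 1/2 ⇒ order 1.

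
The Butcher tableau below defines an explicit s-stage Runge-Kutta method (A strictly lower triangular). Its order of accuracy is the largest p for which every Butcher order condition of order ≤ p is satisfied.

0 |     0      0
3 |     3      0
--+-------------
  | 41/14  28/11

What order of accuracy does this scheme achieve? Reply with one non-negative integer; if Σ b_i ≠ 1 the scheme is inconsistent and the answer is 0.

0

b = (41/14, 28/11)
c = (0, 3)
Σ b_i: 41/14·1 + 28/11·1 = 843/154 ≠ 1 ⇒ order 0.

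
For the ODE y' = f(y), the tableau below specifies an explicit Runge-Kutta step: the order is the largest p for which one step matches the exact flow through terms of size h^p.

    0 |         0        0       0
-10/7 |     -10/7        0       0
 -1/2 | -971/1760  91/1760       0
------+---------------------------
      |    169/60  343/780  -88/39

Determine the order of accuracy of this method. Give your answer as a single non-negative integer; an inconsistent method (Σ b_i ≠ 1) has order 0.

b = (169/60, 343/780, -88/39)
c = (0, -10/7, -1/2)
Ac = (0, 0, -13/176)
Σ b_i: 169/60·1 + 343/780·1 + (-88/39)·1 = 1 ✓
b·c: 343/780·(-10/7) + (-88/39)·(-1/2) = 1/2 ✓
b·c²: 343/780·100/49 + (-88/39)·1/4 = 1/3 ✓
b·Ac: (-88/39)·(-13/176) = 1/6 ✓; 3 stages ⇒ order 3.

3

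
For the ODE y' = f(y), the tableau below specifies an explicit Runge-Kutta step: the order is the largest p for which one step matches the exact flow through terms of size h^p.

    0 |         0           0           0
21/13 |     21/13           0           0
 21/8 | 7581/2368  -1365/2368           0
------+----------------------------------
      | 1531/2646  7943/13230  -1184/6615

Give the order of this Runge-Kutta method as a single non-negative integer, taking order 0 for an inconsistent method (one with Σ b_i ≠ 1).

3

b = (1531/2646, 7943/13230, -1184/6615)
c = (0, 21/13, 21/8)
Ac = (0, 0, -2205/2368)
Σ b_i: 1531/2646·1 + 7943/13230·1 + (-1184/6615)·1 = 1 ✓
b·c: 7943/13230·21/13 + (-1184/6615)·21/8 = 1/2 ✓
b·c²: 7943/13230·441/169 + (-1184/6615)·441/64 = 1/3 ✓
b·Ac: (-1184/6615)·(-2205/2368) = 1/6 ✓; 3 stages ⇒ order 3.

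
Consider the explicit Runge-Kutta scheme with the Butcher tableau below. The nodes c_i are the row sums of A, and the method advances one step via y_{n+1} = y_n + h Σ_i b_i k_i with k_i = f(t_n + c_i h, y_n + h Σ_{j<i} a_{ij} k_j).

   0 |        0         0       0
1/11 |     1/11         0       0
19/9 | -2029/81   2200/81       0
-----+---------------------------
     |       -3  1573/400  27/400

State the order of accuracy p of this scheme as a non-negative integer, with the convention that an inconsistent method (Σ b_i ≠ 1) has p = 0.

3

b = (-3, 1573/400, 27/400)
c = (0, 1/11, 19/9)
Ac = (0, 0, 200/81)
Σ b_i: (-3)·1 + 1573/400·1 + 27/400·1 = 1 ✓
b·c: 1573/400·1/11 + 27/400·19/9 = 1/2 ✓
b·c²: 1573/400·1/121 + 27/400·361/81 = 1/3 ✓
b·Ac: 27/400·200/81 = 1/6 ✓; 3 stages ⇒ order 3.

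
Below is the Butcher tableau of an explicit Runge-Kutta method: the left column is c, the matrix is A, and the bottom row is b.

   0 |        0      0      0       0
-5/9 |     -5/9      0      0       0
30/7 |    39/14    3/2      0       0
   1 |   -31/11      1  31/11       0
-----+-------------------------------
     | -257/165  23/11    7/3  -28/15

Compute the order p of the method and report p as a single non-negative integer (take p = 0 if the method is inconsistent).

1

b = (-257/165, 23/11, 7/3, -28/15)
c = (0, -5/9, 30/7, 1)
Ac = (0, 0, -5/6, 7985/693)
Σ b_i: (-257/165)·1 + 23/11·1 + 7/3·1 + (-28/15)·1 = 1 ✓
b·c: 23/11·(-5/9) + 7/3·30/7 + (-28/15)·1 = 3451/495 ≠ 1/2 ⇒ order 1.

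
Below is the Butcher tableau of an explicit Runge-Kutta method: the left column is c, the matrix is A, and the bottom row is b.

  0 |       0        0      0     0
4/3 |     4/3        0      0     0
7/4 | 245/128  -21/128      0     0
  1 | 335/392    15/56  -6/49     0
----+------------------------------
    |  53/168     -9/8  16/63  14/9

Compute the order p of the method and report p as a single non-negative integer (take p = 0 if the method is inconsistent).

4

b = (53/168, -9/8, 16/63, 14/9)
c = (0, 4/3, 7/4, 1)
Ac = (0, 0, -7/32, 1/7)
Σ b_i: 53/168·1 + (-9/8)·1 + 16/63·1 + 14/9·1 = 1 ✓
b·c: (-9/8)·4/3 + 16/63·7/4 + 14/9·1 = 1/2 ✓
b·c²: (-9/8)·16/9 + 16/63·49/16 + 14/9·1 = 1/3 ✓
b·Ac: 16/63·(-7/32) + 14/9·1/7 = 1/6 ✓
b·c³: (-9/8)·64/27 + 16/63·343/64 + 14/9·1 = 1/4 ✓
b·(c∘Ac): 16/63·(-49/128) + 14/9·1/7 = 1/8 ✓
b·Ac²: 16/63·(-7/24) + 14/9·17/168 = 1/12 ✓
b·A²c: 14/9·3/112 = 1/24 ✓; 4 stages ⇒ order 4.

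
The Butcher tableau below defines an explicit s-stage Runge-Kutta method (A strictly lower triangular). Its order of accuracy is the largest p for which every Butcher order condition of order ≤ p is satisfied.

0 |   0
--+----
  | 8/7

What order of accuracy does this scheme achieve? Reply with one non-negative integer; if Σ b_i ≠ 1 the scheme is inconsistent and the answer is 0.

0

b = (8/7)
c = (0)
Σ b_i: 8/7·1 = 8/7 ≠ 1 ⇒ order 0.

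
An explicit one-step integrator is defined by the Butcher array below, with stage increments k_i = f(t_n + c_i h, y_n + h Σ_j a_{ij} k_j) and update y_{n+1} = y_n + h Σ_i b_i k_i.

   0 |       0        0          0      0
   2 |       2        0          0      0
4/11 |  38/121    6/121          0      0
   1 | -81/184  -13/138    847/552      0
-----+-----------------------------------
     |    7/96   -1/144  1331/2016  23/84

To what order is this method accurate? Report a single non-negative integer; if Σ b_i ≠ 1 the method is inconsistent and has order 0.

b = (7/96, -1/144, 1331/2016, 23/84)
c = (0, 2, 4/11, 1)
Ac = (0, 0, 12/121, 17/46)
Σ b_i: 7/96·1 + (-1/144)·1 + 1331/2016·1 + 23/84·1 = 1 ✓
b·c: (-1/144)·2 + 1331/2016·4/11 + 23/84·1 = 1/2 ✓
b·c²: (-1/144)·4 + 1331/2016·16/121 + 23/84·1 = 1/3 ✓
b·Ac: 1331/2016·12/121 + 23/84·17/46 = 1/6 ✓
b·c³: (-1/144)·8 + 1331/2016·64/1331 + 23/84·1 = 1/4 ✓
b·(c∘Ac): 1331/2016·48/1331 + 23/84·17/46 = 1/8 ✓
b·Ac²: 1331/2016·24/121 + 23/84·(-4/23) = 1/12 ✓
b·A²c: 23/84·7/46 = 1/24 ✓; 4 stages ⇒ order 4.

4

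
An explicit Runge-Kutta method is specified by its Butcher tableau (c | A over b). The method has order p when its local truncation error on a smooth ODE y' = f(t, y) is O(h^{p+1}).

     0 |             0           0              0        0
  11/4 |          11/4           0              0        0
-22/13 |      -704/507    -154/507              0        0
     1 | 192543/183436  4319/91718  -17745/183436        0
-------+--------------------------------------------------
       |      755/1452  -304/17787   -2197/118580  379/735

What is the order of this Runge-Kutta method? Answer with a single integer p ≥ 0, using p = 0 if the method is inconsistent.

b = (755/1452, -304/17787, -2197/118580, 379/735)
c = (0, 11/4, -22/13, 1)
Ac = (0, 0, -847/1014, 889/3032)
Σ b_i: 755/1452·1 + (-304/17787)·1 + (-2197/118580)·1 + 379/735·1 = 1 ✓
b·c: (-304/17787)·11/4 + (-2197/118580)·(-22/13) + 379/735·1 = 1/2 ✓
b·c²: (-304/17787)·121/16 + (-2197/118580)·484/169 + 379/735·1 = 1/3 ✓
b·Ac: (-2197/118580)·(-847/1014) + 379/735·889/3032 = 1/6 ✓
b·c³: (-304/17787)·1331/64 + (-2197/118580)·(-10648/2197) + 379/735·1 = 1/4 ✓
b·(c∘Ac): (-2197/118580)·9317/6591 + 379/735·889/3032 = 1/8 ✓
b·Ac²: (-2197/118580)·(-9317/4056) + 379/735·959/12128 = 1/12 ✓
b·A²c: 379/735·245/3032 = 1/24 ✓; 4 stages ⇒ order 4.

4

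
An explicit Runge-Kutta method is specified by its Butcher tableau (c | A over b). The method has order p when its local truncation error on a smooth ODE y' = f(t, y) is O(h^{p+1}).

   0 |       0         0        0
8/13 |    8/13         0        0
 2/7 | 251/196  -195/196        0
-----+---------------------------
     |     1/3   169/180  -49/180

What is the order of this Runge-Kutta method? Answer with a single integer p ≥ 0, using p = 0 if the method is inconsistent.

b = (1/3, 169/180, -49/180)
c = (0, 8/13, 2/7)
Ac = (0, 0, -30/49)
Σ b_i: 1/3·1 + 169/180·1 + (-49/180)·1 = 1 ✓
b·c: 169/180·8/13 + (-49/180)·2/7 = 1/2 ✓
b·c²: 169/180·64/169 + (-49/180)·4/49 = 1/3 ✓
b·Ac: (-49/180)·(-30/49) = 1/6 ✓; 3 stages ⇒ order 3.

3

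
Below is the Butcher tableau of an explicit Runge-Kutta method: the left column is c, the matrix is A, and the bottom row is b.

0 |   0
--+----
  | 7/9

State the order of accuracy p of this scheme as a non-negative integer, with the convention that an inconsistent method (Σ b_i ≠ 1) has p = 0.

b = (7/9)
c = (0)
Σ b_i: 7/9·1 = 7/9 ≠ 1 ⇒ order 0.

0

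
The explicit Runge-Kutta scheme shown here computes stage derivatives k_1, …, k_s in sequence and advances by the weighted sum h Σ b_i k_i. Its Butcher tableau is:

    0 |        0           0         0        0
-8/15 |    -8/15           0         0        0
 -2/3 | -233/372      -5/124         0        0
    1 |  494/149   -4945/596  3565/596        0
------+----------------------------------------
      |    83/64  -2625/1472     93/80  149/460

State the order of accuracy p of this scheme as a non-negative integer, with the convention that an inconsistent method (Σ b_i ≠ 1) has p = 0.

4

b = (83/64, -2625/1472, 93/80, 149/460)
c = (0, -8/15, -2/3, 1)
Ac = (0, 0, 2/93, 391/894)
Σ b_i: 83/64·1 + (-2625/1472)·1 + 93/80·1 + 149/460·1 = 1 ✓
b·c: (-2625/1472)·(-8/15) + 93/80·(-2/3) + 149/460·1 = 1/2 ✓
b·c²: (-2625/1472)·64/225 + 93/80·4/9 + 149/460·1 = 1/3 ✓
b·Ac: 93/80·2/93 + 149/460·391/894 = 1/6 ✓
b·c³: (-2625/1472)·(-512/3375) + 93/80·(-8/27) + 149/460·1 = 1/4 ✓
b·(c∘Ac): 93/80·(-4/279) + 149/460·391/894 = 1/8 ✓
b·Ac²: 93/80·(-16/1395) + 149/460·667/2235 = 1/12 ✓
b·A²c: 149/460·115/894 = 1/24 ✓; 4 stages ⇒ order 4.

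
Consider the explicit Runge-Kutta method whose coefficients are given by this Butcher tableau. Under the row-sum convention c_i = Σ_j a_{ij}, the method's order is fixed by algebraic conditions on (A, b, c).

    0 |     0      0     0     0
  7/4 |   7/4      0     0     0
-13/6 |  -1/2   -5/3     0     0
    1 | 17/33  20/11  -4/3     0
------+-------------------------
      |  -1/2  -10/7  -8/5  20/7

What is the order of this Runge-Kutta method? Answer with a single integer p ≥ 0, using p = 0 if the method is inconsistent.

b = (-1/2, -10/7, -8/5, 20/7)
c = (0, 7/4, -13/6, 1)
Ac = (0, 0, -35/12, 601/99)
Σ b_i: (-1/2)·1 + (-10/7)·1 + (-8/5)·1 + 20/7·1 = -47/70 ≠ 1 ⇒ order 0.

0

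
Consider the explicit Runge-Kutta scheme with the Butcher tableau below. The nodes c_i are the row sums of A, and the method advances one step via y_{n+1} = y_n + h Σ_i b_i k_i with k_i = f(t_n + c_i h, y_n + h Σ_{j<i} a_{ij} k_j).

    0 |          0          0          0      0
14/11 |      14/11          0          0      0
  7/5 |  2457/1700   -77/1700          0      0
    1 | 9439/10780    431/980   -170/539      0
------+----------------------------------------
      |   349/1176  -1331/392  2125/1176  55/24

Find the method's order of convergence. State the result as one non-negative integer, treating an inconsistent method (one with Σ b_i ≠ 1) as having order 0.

b = (349/1176, -1331/392, 2125/1176, 55/24)
c = (0, 14/11, 7/5, 1)
Ac = (0, 0, -49/850, 13/110)
Σ b_i: 349/1176·1 + (-1331/392)·1 + 2125/1176·1 + 55/24·1 = 1 ✓
b·c: (-1331/392)·14/11 + 2125/1176·7/5 + 55/24·1 = 1/2 ✓
b·c²: (-1331/392)·196/121 + 2125/1176·49/25 + 55/24·1 = 1/3 ✓
b·Ac: 2125/1176·(-49/850) + 55/24·13/110 = 1/6 ✓
b·c³: (-1331/392)·2744/1331 + 2125/1176·343/125 + 55/24·1 = 1/4 ✓
b·(c∘Ac): 2125/1176·(-343/4250) + 55/24·13/110 = 1/8 ✓
b·Ac²: 2125/1176·(-343/4675) + 55/24·57/605 = 1/12 ✓
b·A²c: 55/24·1/55 = 1/24 ✓; 4 stages ⇒ order 4.

4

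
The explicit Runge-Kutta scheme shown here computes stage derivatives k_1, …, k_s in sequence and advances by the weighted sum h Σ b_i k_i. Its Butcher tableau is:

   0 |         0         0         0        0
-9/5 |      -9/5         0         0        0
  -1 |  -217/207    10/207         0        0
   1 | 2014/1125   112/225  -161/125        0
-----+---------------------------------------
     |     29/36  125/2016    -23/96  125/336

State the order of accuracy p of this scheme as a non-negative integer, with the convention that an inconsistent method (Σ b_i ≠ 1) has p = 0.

4

b = (29/36, 125/2016, -23/96, 125/336)
c = (0, -9/5, -1, 1)
Ac = (0, 0, -2/23, 49/125)
Σ b_i: 29/36·1 + 125/2016·1 + (-23/96)·1 + 125/336·1 = 1 ✓
b·c: 125/2016·(-9/5) + (-23/96)·(-1) + 125/336·1 = 1/2 ✓
b·c²: 125/2016·81/25 + (-23/96)·1 + 125/336·1 = 1/3 ✓
b·Ac: (-23/96)·(-2/23) + 125/336·49/125 = 1/6 ✓
b·c³: 125/2016·(-729/125) + (-23/96)·(-1) + 125/336·1 = 1/4 ✓
b·(c∘Ac): (-23/96)·2/23 + 125/336·49/125 = 1/8 ✓
b·Ac²: (-23/96)·18/115 + 125/336·203/625 = 1/12 ✓
b·A²c: 125/336·14/125 = 1/24 ✓; 4 stages ⇒ order 4.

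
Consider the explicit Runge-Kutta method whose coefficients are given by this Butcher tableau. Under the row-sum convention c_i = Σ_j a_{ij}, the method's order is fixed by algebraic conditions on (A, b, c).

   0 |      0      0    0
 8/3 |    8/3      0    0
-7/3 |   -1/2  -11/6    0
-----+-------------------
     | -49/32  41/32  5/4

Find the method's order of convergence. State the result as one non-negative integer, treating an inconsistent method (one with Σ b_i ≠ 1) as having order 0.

b = (-49/32, 41/32, 5/4)
c = (0, 8/3, -7/3)
Ac = (0, 0, -44/9)
Σ b_i: (-49/32)·1 + 41/32·1 + 5/4·1 = 1 ✓
b·c: 41/32·8/3 + 5/4·(-7/3) = 1/2 ✓
b·c²: 41/32·64/9 + 5/4·49/9 = 191/12 ≠ 1/3 ⇒ order 2.
b·Ac: 5/4·(-44/9) = -55/9 ≠ 1/6

2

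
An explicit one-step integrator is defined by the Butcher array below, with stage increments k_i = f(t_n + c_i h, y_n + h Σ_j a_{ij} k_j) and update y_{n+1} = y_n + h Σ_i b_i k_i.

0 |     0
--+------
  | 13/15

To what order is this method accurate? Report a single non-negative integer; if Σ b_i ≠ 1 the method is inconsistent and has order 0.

0

b = (13/15)
c = (0)
Σ b_i: 13/15·1 = 13/15 ≠ 1 ⇒ order 0.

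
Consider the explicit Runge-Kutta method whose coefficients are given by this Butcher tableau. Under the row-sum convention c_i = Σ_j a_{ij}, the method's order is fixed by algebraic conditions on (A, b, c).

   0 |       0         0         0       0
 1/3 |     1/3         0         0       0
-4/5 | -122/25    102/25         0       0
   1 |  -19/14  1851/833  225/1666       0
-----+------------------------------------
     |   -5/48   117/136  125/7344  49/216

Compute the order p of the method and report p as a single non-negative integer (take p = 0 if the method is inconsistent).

4

b = (-5/48, 117/136, 125/7344, 49/216)
c = (0, 1/3, -4/5, 1)
Ac = (0, 0, 34/25, 31/49)
Σ b_i: (-5/48)·1 + 117/136·1 + 125/7344·1 + 49/216·1 = 1 ✓
b·c: 117/136·1/3 + 125/7344·(-4/5) + 49/216·1 = 1/2 ✓
b·c²: 117/136·1/9 + 125/7344·16/25 + 49/216·1 = 1/3 ✓
b·Ac: 125/7344·34/25 + 49/216·31/49 = 1/6 ✓
b·c³: 117/136·1/27 + 125/7344·(-64/125) + 49/216·1 = 1/4 ✓
b·(c∘Ac): 125/7344·(-136/125) + 49/216·31/49 = 1/8 ✓
b·Ac²: 125/7344·34/75 + 49/216·1/3 = 1/12 ✓
b·A²c: 49/216·9/49 = 1/24 ✓; 4 stages ⇒ order 4.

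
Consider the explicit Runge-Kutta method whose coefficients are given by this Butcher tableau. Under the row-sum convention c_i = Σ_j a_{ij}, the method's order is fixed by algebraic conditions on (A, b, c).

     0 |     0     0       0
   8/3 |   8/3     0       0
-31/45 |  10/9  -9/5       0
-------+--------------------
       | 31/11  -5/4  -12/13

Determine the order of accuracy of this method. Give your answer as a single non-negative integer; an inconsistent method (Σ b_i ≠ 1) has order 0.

b = (31/11, -5/4, -12/13)
c = (0, 8/3, -31/45)
Ac = (0, 0, -24/5)
Σ b_i: 31/11·1 + (-5/4)·1 + (-12/13)·1 = 369/572 ≠ 1 ⇒ order 0.

0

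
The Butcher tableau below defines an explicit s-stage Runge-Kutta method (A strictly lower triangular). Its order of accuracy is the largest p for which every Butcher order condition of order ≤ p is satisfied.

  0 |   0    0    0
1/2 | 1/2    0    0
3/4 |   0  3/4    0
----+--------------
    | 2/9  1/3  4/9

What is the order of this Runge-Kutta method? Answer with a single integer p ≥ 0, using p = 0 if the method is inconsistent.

3

b = (2/9, 1/3, 4/9)
c = (0, 1/2, 3/4)
Ac = (0, 0, 3/8)
Σ b_i: 2/9·1 + 1/3·1 + 4/9·1 = 1 ✓
b·c: 1/3·1/2 + 4/9·3/4 = 1/2 ✓
b·c²: 1/3·1/4 + 4/9·9/16 = 1/3 ✓
b·Ac: 4/9·3/8 = 1/6 ✓; 3 stages ⇒ order 3.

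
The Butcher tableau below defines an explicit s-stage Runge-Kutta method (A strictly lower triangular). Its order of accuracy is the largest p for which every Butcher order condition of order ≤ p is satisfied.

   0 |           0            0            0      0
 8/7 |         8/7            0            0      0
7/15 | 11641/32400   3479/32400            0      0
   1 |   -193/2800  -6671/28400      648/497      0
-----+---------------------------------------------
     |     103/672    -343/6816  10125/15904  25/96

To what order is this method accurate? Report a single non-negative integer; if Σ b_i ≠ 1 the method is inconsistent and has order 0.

4

b = (103/672, -343/6816, 10125/15904, 25/96)
c = (0, 8/7, 7/15, 1)
Ac = (0, 0, 497/4050, 17/50)
Σ b_i: 103/672·1 + (-343/6816)·1 + 10125/15904·1 + 25/96·1 = 1 ✓
b·c: (-343/6816)·8/7 + 10125/15904·7/15 + 25/96·1 = 1/2 ✓
b·c²: (-343/6816)·64/49 + 10125/15904·49/225 + 25/96·1 = 1/3 ✓
b·Ac: 10125/15904·497/4050 + 25/96·17/50 = 1/6 ✓
b·c³: (-343/6816)·512/343 + 10125/15904·343/3375 + 25/96·1 = 1/4 ✓
b·(c∘Ac): 10125/15904·3479/60750 + 25/96·17/50 = 1/8 ✓
b·Ac²: 10125/15904·284/2025 + 25/96·(-4/175) = 1/12 ✓
b·A²c: 25/96·4/25 = 1/24 ✓; 4 stages ⇒ order 4.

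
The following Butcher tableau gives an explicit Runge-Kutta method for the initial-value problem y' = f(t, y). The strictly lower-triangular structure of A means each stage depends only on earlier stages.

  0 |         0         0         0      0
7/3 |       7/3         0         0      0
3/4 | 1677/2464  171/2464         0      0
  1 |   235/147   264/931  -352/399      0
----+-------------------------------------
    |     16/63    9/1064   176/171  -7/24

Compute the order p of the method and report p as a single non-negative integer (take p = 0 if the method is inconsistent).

4

b = (16/63, 9/1064, 176/171, -7/24)
c = (0, 7/3, 3/4, 1)
Ac = (0, 0, 57/352, 0)
Σ b_i: 16/63·1 + 9/1064·1 + 176/171·1 + (-7/24)·1 = 1 ✓
b·c: 9/1064·7/3 + 176/171·3/4 + (-7/24)·1 = 1/2 ✓
b·c²: 9/1064·49/9 + 176/171·9/16 + (-7/24)·1 = 1/3 ✓
b·Ac: 176/171·57/352 = 1/6 ✓
b·c³: 9/1064·343/27 + 176/171·27/64 + (-7/24)·1 = 1/4 ✓
b·(c∘Ac): 176/171·171/1408 = 1/8 ✓
b·Ac²: 176/171·133/352 + (-7/24)·22/21 = 1/12 ✓
b·A²c: (-7/24)·(-1/7) = 1/24 ✓; 4 stages ⇒ order 4.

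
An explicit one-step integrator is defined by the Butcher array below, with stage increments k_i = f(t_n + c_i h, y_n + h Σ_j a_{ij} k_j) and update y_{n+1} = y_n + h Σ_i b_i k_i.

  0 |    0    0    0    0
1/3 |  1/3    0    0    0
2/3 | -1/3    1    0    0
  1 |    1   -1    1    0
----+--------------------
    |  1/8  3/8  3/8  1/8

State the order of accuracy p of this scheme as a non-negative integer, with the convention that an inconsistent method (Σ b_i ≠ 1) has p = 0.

4

b = (1/8, 3/8, 3/8, 1/8)
c = (0, 1/3, 2/3, 1)
Ac = (0, 0, 1/3, 1/3)
Σ b_i: 1/8·1 + 3/8·1 + 3/8·1 + 1/8·1 = 1 ✓
b·c: 3/8·1/3 + 3/8·2/3 + 1/8·1 = 1/2 ✓
b·c²: 3/8·1/9 + 3/8·4/9 + 1/8·1 = 1/3 ✓
b·Ac: 3/8·1/3 + 1/8·1/3 = 1/6 ✓
b·c³: 3/8·1/27 + 3/8·8/27 + 1/8·1 = 1/4 ✓
b·(c∘Ac): 3/8·2/9 + 1/8·1/3 = 1/8 ✓
b·Ac²: 3/8·1/9 + 1/8·1/3 = 1/12 ✓
b·A²c: 1/8·1/3 = 1/24 ✓; 4 stages ⇒ order 4.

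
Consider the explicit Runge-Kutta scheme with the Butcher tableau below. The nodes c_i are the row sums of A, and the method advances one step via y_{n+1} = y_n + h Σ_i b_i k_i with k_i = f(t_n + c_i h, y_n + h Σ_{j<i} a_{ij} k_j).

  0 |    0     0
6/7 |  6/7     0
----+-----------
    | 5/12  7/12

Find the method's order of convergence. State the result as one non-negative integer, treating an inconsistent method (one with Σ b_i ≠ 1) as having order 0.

b = (5/12, 7/12)
c = (0, 6/7)
Σ b_i: 5/12·1 + 7/12·1 = 1 ✓
b·c: 7/12·6/7 = 1/2 ✓; 2 stages ⇒ order 2.

2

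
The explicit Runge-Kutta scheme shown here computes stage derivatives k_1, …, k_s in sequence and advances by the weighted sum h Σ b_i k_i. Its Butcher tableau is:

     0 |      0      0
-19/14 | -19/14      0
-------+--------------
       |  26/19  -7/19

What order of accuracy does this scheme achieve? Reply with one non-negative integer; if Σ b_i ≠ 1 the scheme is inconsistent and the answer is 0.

b = (26/19, -7/19)
c = (0, -19/14)
Σ b_i: 26/19·1 + (-7/19)·1 = 1 ✓
b·c: (-7/19)·(-19/14) = 1/2 ✓; 2 stages ⇒ order 2.

2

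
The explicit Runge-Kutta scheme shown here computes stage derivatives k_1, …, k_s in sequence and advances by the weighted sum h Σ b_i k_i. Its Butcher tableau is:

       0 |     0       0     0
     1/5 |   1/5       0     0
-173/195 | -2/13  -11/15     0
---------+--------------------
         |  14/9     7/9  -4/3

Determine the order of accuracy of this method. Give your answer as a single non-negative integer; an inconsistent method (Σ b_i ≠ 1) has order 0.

b = (14/9, 7/9, -4/3)
c = (0, 1/5, -173/195)
Ac = (0, 0, -11/75)
Σ b_i: 14/9·1 + 7/9·1 + (-4/3)·1 = 1 ✓
b·c: 7/9·1/5 + (-4/3)·(-173/195) = 87/65 ≠ 1/2 ⇒ order 1.

1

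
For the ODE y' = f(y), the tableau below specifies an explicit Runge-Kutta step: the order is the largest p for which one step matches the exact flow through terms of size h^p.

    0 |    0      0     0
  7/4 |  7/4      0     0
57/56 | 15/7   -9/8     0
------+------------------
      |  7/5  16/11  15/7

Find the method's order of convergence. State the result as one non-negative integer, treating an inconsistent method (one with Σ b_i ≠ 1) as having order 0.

b = (7/5, 16/11, 15/7)
c = (0, 7/4, 57/56)
Ac = (0, 0, -63/32)
Σ b_i: 7/5·1 + 16/11·1 + 15/7·1 = 1924/385 ≠ 1 ⇒ order 0.

0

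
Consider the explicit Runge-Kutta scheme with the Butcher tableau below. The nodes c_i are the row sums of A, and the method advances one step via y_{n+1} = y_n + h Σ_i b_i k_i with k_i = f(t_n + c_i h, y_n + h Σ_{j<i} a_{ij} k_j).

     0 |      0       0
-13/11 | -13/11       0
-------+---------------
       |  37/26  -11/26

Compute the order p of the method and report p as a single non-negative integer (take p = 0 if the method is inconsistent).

2

b = (37/26, -11/26)
c = (0, -13/11)
Σ b_i: 37/26·1 + (-11/26)·1 = 1 ✓
b·c: (-11/26)·(-13/11) = 1/2 ✓; 2 stages ⇒ order 2.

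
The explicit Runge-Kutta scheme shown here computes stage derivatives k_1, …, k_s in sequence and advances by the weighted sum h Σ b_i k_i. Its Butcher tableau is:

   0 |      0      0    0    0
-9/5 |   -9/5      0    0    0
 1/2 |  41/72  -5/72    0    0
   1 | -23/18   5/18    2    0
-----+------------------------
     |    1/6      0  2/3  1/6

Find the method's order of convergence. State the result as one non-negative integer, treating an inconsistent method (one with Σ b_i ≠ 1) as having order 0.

4

b = (1/6, 0, 2/3, 1/6)
c = (0, -9/5, 1/2, 1)
Ac = (0, 0, 1/8, 1/2)
Σ b_i: 1/6·1 + 2/3·1 + 1/6·1 = 1 ✓
b·c: 2/3·1/2 + 1/6·1 = 1/2 ✓
b·c²: 2/3·1/4 + 1/6·1 = 1/3 ✓
b·Ac: 2/3·1/8 + 1/6·1/2 = 1/6 ✓
b·c³: 2/3·1/8 + 1/6·1 = 1/4 ✓
b·(c∘Ac): 2/3·1/16 + 1/6·1/2 = 1/8 ✓
b·Ac²: 2/3·(-9/40) + 1/6·7/5 = 1/12 ✓
b·A²c: 1/6·1/4 = 1/24 ✓; 4 stages ⇒ order 4.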